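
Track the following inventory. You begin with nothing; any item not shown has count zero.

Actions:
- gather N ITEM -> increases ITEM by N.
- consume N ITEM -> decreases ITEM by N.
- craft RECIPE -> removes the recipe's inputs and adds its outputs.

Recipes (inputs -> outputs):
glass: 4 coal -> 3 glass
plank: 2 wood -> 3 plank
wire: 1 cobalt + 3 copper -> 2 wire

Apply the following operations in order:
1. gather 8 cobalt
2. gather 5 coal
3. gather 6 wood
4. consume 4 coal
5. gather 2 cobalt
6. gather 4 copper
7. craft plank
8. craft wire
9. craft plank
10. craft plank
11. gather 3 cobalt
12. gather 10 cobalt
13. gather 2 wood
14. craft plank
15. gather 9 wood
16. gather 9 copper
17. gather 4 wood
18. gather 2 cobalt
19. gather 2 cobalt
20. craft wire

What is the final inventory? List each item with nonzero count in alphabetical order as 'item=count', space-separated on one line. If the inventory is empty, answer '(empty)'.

After 1 (gather 8 cobalt): cobalt=8
After 2 (gather 5 coal): coal=5 cobalt=8
After 3 (gather 6 wood): coal=5 cobalt=8 wood=6
After 4 (consume 4 coal): coal=1 cobalt=8 wood=6
After 5 (gather 2 cobalt): coal=1 cobalt=10 wood=6
After 6 (gather 4 copper): coal=1 cobalt=10 copper=4 wood=6
After 7 (craft plank): coal=1 cobalt=10 copper=4 plank=3 wood=4
After 8 (craft wire): coal=1 cobalt=9 copper=1 plank=3 wire=2 wood=4
After 9 (craft plank): coal=1 cobalt=9 copper=1 plank=6 wire=2 wood=2
After 10 (craft plank): coal=1 cobalt=9 copper=1 plank=9 wire=2
After 11 (gather 3 cobalt): coal=1 cobalt=12 copper=1 plank=9 wire=2
After 12 (gather 10 cobalt): coal=1 cobalt=22 copper=1 plank=9 wire=2
After 13 (gather 2 wood): coal=1 cobalt=22 copper=1 plank=9 wire=2 wood=2
After 14 (craft plank): coal=1 cobalt=22 copper=1 plank=12 wire=2
After 15 (gather 9 wood): coal=1 cobalt=22 copper=1 plank=12 wire=2 wood=9
After 16 (gather 9 copper): coal=1 cobalt=22 copper=10 plank=12 wire=2 wood=9
After 17 (gather 4 wood): coal=1 cobalt=22 copper=10 plank=12 wire=2 wood=13
After 18 (gather 2 cobalt): coal=1 cobalt=24 copper=10 plank=12 wire=2 wood=13
After 19 (gather 2 cobalt): coal=1 cobalt=26 copper=10 plank=12 wire=2 wood=13
After 20 (craft wire): coal=1 cobalt=25 copper=7 plank=12 wire=4 wood=13

Answer: coal=1 cobalt=25 copper=7 plank=12 wire=4 wood=13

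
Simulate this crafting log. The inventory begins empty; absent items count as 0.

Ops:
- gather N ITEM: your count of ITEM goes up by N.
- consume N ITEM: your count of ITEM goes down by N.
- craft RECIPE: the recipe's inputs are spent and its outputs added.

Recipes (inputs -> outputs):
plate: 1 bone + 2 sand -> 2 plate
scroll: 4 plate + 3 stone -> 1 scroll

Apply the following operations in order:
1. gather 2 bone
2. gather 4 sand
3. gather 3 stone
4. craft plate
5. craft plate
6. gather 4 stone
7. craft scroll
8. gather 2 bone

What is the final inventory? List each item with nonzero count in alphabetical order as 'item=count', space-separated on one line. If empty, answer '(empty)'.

Answer: bone=2 scroll=1 stone=4

Derivation:
After 1 (gather 2 bone): bone=2
After 2 (gather 4 sand): bone=2 sand=4
After 3 (gather 3 stone): bone=2 sand=4 stone=3
After 4 (craft plate): bone=1 plate=2 sand=2 stone=3
After 5 (craft plate): plate=4 stone=3
After 6 (gather 4 stone): plate=4 stone=7
After 7 (craft scroll): scroll=1 stone=4
After 8 (gather 2 bone): bone=2 scroll=1 stone=4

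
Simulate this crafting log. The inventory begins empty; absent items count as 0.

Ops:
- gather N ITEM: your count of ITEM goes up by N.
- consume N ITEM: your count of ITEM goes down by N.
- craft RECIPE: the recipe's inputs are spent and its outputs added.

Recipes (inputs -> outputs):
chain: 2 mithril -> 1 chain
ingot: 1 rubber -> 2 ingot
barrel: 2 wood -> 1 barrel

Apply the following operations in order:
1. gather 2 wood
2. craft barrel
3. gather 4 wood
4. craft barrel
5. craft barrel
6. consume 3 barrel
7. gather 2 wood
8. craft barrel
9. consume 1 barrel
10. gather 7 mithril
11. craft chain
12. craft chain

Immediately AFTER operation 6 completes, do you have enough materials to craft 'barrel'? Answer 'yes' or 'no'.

Answer: no

Derivation:
After 1 (gather 2 wood): wood=2
After 2 (craft barrel): barrel=1
After 3 (gather 4 wood): barrel=1 wood=4
After 4 (craft barrel): barrel=2 wood=2
After 5 (craft barrel): barrel=3
After 6 (consume 3 barrel): (empty)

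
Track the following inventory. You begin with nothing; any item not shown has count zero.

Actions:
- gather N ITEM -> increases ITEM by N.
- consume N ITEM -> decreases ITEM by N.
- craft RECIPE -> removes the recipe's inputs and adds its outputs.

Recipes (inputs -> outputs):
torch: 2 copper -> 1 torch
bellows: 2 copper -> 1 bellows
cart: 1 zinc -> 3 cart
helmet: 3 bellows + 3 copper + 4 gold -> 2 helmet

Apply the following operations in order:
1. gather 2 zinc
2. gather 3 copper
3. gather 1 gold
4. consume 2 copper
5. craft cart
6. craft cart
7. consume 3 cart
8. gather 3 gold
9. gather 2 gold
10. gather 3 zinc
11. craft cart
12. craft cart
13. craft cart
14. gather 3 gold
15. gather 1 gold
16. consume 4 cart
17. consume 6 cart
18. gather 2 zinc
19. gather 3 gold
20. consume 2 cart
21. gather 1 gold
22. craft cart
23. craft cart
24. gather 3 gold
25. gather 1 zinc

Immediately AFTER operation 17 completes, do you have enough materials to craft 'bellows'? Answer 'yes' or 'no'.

Answer: no

Derivation:
After 1 (gather 2 zinc): zinc=2
After 2 (gather 3 copper): copper=3 zinc=2
After 3 (gather 1 gold): copper=3 gold=1 zinc=2
After 4 (consume 2 copper): copper=1 gold=1 zinc=2
After 5 (craft cart): cart=3 copper=1 gold=1 zinc=1
After 6 (craft cart): cart=6 copper=1 gold=1
After 7 (consume 3 cart): cart=3 copper=1 gold=1
After 8 (gather 3 gold): cart=3 copper=1 gold=4
After 9 (gather 2 gold): cart=3 copper=1 gold=6
After 10 (gather 3 zinc): cart=3 copper=1 gold=6 zinc=3
After 11 (craft cart): cart=6 copper=1 gold=6 zinc=2
After 12 (craft cart): cart=9 copper=1 gold=6 zinc=1
After 13 (craft cart): cart=12 copper=1 gold=6
After 14 (gather 3 gold): cart=12 copper=1 gold=9
After 15 (gather 1 gold): cart=12 copper=1 gold=10
After 16 (consume 4 cart): cart=8 copper=1 gold=10
After 17 (consume 6 cart): cart=2 copper=1 gold=10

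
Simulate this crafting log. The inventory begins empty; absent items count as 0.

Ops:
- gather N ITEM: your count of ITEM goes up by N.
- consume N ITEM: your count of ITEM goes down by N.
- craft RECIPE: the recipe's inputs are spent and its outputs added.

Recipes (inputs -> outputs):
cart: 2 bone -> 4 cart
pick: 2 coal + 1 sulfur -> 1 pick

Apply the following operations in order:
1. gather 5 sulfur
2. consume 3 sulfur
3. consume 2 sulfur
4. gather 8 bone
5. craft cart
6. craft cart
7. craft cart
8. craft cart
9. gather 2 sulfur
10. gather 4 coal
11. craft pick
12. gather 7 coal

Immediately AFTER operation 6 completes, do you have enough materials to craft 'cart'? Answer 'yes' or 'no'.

After 1 (gather 5 sulfur): sulfur=5
After 2 (consume 3 sulfur): sulfur=2
After 3 (consume 2 sulfur): (empty)
After 4 (gather 8 bone): bone=8
After 5 (craft cart): bone=6 cart=4
After 6 (craft cart): bone=4 cart=8

Answer: yes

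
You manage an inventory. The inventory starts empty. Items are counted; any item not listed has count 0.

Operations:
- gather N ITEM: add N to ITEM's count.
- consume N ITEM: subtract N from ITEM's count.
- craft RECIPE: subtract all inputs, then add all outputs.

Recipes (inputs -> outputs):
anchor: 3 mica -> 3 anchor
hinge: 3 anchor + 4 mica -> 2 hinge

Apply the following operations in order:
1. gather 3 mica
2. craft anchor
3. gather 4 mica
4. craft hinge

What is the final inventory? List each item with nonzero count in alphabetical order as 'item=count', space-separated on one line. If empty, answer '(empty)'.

Answer: hinge=2

Derivation:
After 1 (gather 3 mica): mica=3
After 2 (craft anchor): anchor=3
After 3 (gather 4 mica): anchor=3 mica=4
After 4 (craft hinge): hinge=2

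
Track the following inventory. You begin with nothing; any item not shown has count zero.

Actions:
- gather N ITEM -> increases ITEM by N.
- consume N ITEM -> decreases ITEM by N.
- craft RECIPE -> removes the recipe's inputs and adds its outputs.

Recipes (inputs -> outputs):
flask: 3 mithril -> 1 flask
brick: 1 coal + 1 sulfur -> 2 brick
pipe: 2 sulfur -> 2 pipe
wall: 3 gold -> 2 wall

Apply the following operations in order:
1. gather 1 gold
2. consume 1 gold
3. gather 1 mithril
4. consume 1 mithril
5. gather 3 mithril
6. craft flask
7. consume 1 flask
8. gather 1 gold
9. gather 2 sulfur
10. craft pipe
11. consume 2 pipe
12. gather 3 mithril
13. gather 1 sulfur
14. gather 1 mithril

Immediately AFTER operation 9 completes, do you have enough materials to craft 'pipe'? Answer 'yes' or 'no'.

After 1 (gather 1 gold): gold=1
After 2 (consume 1 gold): (empty)
After 3 (gather 1 mithril): mithril=1
After 4 (consume 1 mithril): (empty)
After 5 (gather 3 mithril): mithril=3
After 6 (craft flask): flask=1
After 7 (consume 1 flask): (empty)
After 8 (gather 1 gold): gold=1
After 9 (gather 2 sulfur): gold=1 sulfur=2

Answer: yes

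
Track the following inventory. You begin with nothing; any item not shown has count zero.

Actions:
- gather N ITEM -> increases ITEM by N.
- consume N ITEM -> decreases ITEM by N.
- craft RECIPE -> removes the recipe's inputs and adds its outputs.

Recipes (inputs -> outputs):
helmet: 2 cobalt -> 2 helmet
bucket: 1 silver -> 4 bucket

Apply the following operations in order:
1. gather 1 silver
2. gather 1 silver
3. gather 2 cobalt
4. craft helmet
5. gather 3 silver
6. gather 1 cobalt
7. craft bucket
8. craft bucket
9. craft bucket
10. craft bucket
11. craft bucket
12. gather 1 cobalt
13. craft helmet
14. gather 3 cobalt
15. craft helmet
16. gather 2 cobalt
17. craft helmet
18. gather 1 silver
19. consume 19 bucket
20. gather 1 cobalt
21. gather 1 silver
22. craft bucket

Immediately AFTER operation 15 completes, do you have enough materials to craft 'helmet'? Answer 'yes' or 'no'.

Answer: no

Derivation:
After 1 (gather 1 silver): silver=1
After 2 (gather 1 silver): silver=2
After 3 (gather 2 cobalt): cobalt=2 silver=2
After 4 (craft helmet): helmet=2 silver=2
After 5 (gather 3 silver): helmet=2 silver=5
After 6 (gather 1 cobalt): cobalt=1 helmet=2 silver=5
After 7 (craft bucket): bucket=4 cobalt=1 helmet=2 silver=4
After 8 (craft bucket): bucket=8 cobalt=1 helmet=2 silver=3
After 9 (craft bucket): bucket=12 cobalt=1 helmet=2 silver=2
After 10 (craft bucket): bucket=16 cobalt=1 helmet=2 silver=1
After 11 (craft bucket): bucket=20 cobalt=1 helmet=2
After 12 (gather 1 cobalt): bucket=20 cobalt=2 helmet=2
After 13 (craft helmet): bucket=20 helmet=4
After 14 (gather 3 cobalt): bucket=20 cobalt=3 helmet=4
After 15 (craft helmet): bucket=20 cobalt=1 helmet=6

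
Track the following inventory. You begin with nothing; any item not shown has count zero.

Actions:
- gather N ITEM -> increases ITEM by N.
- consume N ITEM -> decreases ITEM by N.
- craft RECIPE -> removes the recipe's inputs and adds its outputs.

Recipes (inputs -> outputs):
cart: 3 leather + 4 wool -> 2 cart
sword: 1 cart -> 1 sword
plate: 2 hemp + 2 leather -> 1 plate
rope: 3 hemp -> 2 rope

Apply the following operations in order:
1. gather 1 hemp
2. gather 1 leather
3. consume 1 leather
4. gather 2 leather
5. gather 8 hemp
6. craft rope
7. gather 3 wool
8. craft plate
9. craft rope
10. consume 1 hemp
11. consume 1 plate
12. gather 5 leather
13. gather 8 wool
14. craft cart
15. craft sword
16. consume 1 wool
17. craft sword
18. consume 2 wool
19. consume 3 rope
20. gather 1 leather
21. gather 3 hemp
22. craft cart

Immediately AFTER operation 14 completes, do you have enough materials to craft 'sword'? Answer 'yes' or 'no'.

Answer: yes

Derivation:
After 1 (gather 1 hemp): hemp=1
After 2 (gather 1 leather): hemp=1 leather=1
After 3 (consume 1 leather): hemp=1
After 4 (gather 2 leather): hemp=1 leather=2
After 5 (gather 8 hemp): hemp=9 leather=2
After 6 (craft rope): hemp=6 leather=2 rope=2
After 7 (gather 3 wool): hemp=6 leather=2 rope=2 wool=3
After 8 (craft plate): hemp=4 plate=1 rope=2 wool=3
After 9 (craft rope): hemp=1 plate=1 rope=4 wool=3
After 10 (consume 1 hemp): plate=1 rope=4 wool=3
After 11 (consume 1 plate): rope=4 wool=3
After 12 (gather 5 leather): leather=5 rope=4 wool=3
After 13 (gather 8 wool): leather=5 rope=4 wool=11
After 14 (craft cart): cart=2 leather=2 rope=4 wool=7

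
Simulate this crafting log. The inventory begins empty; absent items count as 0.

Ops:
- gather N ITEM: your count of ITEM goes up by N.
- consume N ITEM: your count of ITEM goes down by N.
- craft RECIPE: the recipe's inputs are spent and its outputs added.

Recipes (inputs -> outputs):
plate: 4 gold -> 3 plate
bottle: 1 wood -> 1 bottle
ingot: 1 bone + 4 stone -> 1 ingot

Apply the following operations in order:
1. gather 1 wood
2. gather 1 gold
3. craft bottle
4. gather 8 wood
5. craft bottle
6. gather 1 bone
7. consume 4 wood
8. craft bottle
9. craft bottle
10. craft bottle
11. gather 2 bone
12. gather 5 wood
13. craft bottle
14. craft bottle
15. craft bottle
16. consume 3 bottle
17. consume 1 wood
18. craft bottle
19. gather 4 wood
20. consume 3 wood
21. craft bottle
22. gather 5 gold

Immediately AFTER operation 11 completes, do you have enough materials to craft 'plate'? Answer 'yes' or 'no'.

After 1 (gather 1 wood): wood=1
After 2 (gather 1 gold): gold=1 wood=1
After 3 (craft bottle): bottle=1 gold=1
After 4 (gather 8 wood): bottle=1 gold=1 wood=8
After 5 (craft bottle): bottle=2 gold=1 wood=7
After 6 (gather 1 bone): bone=1 bottle=2 gold=1 wood=7
After 7 (consume 4 wood): bone=1 bottle=2 gold=1 wood=3
After 8 (craft bottle): bone=1 bottle=3 gold=1 wood=2
After 9 (craft bottle): bone=1 bottle=4 gold=1 wood=1
After 10 (craft bottle): bone=1 bottle=5 gold=1
After 11 (gather 2 bone): bone=3 bottle=5 gold=1

Answer: no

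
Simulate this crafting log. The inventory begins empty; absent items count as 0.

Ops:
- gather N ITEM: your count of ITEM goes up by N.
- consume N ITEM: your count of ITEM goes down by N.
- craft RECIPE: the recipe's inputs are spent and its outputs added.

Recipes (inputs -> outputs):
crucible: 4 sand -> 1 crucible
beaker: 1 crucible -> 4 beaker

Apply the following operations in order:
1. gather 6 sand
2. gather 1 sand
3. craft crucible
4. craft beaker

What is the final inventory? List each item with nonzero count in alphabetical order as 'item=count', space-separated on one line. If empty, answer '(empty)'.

After 1 (gather 6 sand): sand=6
After 2 (gather 1 sand): sand=7
After 3 (craft crucible): crucible=1 sand=3
After 4 (craft beaker): beaker=4 sand=3

Answer: beaker=4 sand=3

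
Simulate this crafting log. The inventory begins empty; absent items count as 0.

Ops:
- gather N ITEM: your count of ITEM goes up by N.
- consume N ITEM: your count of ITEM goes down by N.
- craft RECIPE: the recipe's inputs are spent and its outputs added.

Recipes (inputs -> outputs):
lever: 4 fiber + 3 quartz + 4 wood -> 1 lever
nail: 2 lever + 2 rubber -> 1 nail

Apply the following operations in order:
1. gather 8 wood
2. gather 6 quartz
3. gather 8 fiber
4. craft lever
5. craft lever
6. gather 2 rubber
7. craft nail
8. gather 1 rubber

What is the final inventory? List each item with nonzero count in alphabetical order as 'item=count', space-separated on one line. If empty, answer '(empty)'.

After 1 (gather 8 wood): wood=8
After 2 (gather 6 quartz): quartz=6 wood=8
After 3 (gather 8 fiber): fiber=8 quartz=6 wood=8
After 4 (craft lever): fiber=4 lever=1 quartz=3 wood=4
After 5 (craft lever): lever=2
After 6 (gather 2 rubber): lever=2 rubber=2
After 7 (craft nail): nail=1
After 8 (gather 1 rubber): nail=1 rubber=1

Answer: nail=1 rubber=1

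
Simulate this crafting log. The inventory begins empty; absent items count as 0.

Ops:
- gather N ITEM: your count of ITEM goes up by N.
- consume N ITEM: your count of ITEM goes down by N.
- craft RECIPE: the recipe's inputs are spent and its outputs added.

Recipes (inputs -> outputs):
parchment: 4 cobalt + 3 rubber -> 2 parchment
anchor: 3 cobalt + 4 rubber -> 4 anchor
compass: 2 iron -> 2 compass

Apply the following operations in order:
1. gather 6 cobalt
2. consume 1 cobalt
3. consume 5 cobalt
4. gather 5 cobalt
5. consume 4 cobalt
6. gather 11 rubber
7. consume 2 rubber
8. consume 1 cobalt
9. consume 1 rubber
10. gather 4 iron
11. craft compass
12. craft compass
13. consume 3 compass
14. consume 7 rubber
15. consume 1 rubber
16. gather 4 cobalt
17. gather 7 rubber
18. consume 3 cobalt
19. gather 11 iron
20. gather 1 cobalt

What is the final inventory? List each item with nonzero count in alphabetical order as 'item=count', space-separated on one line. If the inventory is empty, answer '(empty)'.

Answer: cobalt=2 compass=1 iron=11 rubber=7

Derivation:
After 1 (gather 6 cobalt): cobalt=6
After 2 (consume 1 cobalt): cobalt=5
After 3 (consume 5 cobalt): (empty)
After 4 (gather 5 cobalt): cobalt=5
After 5 (consume 4 cobalt): cobalt=1
After 6 (gather 11 rubber): cobalt=1 rubber=11
After 7 (consume 2 rubber): cobalt=1 rubber=9
After 8 (consume 1 cobalt): rubber=9
After 9 (consume 1 rubber): rubber=8
After 10 (gather 4 iron): iron=4 rubber=8
After 11 (craft compass): compass=2 iron=2 rubber=8
After 12 (craft compass): compass=4 rubber=8
After 13 (consume 3 compass): compass=1 rubber=8
After 14 (consume 7 rubber): compass=1 rubber=1
After 15 (consume 1 rubber): compass=1
After 16 (gather 4 cobalt): cobalt=4 compass=1
After 17 (gather 7 rubber): cobalt=4 compass=1 rubber=7
After 18 (consume 3 cobalt): cobalt=1 compass=1 rubber=7
After 19 (gather 11 iron): cobalt=1 compass=1 iron=11 rubber=7
After 20 (gather 1 cobalt): cobalt=2 compass=1 iron=11 rubber=7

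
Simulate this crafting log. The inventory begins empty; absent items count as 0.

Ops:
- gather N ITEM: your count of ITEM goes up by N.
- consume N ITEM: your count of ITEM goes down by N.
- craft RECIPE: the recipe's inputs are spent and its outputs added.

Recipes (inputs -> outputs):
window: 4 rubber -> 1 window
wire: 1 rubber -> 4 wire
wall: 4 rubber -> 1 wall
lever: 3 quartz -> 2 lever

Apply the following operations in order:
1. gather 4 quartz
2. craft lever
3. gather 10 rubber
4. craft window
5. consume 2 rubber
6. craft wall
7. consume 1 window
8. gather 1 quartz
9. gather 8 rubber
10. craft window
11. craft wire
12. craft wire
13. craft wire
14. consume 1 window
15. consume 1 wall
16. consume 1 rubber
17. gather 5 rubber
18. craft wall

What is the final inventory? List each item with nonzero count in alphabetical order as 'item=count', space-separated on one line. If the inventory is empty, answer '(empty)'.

After 1 (gather 4 quartz): quartz=4
After 2 (craft lever): lever=2 quartz=1
After 3 (gather 10 rubber): lever=2 quartz=1 rubber=10
After 4 (craft window): lever=2 quartz=1 rubber=6 window=1
After 5 (consume 2 rubber): lever=2 quartz=1 rubber=4 window=1
After 6 (craft wall): lever=2 quartz=1 wall=1 window=1
After 7 (consume 1 window): lever=2 quartz=1 wall=1
After 8 (gather 1 quartz): lever=2 quartz=2 wall=1
After 9 (gather 8 rubber): lever=2 quartz=2 rubber=8 wall=1
After 10 (craft window): lever=2 quartz=2 rubber=4 wall=1 window=1
After 11 (craft wire): lever=2 quartz=2 rubber=3 wall=1 window=1 wire=4
After 12 (craft wire): lever=2 quartz=2 rubber=2 wall=1 window=1 wire=8
After 13 (craft wire): lever=2 quartz=2 rubber=1 wall=1 window=1 wire=12
After 14 (consume 1 window): lever=2 quartz=2 rubber=1 wall=1 wire=12
After 15 (consume 1 wall): lever=2 quartz=2 rubber=1 wire=12
After 16 (consume 1 rubber): lever=2 quartz=2 wire=12
After 17 (gather 5 rubber): lever=2 quartz=2 rubber=5 wire=12
After 18 (craft wall): lever=2 quartz=2 rubber=1 wall=1 wire=12

Answer: lever=2 quartz=2 rubber=1 wall=1 wire=12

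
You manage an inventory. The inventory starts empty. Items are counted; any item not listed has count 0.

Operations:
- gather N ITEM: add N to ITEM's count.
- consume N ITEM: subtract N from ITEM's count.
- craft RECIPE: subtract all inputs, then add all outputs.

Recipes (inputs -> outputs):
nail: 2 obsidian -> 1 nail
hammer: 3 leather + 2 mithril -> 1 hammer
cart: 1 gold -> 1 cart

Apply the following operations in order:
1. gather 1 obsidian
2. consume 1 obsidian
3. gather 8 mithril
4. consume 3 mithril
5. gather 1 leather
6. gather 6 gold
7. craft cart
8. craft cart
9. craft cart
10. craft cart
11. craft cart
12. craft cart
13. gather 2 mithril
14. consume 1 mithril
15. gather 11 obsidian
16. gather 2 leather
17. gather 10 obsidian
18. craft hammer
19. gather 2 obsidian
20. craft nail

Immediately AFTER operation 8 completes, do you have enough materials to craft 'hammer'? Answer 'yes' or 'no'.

Answer: no

Derivation:
After 1 (gather 1 obsidian): obsidian=1
After 2 (consume 1 obsidian): (empty)
After 3 (gather 8 mithril): mithril=8
After 4 (consume 3 mithril): mithril=5
After 5 (gather 1 leather): leather=1 mithril=5
After 6 (gather 6 gold): gold=6 leather=1 mithril=5
After 7 (craft cart): cart=1 gold=5 leather=1 mithril=5
After 8 (craft cart): cart=2 gold=4 leather=1 mithril=5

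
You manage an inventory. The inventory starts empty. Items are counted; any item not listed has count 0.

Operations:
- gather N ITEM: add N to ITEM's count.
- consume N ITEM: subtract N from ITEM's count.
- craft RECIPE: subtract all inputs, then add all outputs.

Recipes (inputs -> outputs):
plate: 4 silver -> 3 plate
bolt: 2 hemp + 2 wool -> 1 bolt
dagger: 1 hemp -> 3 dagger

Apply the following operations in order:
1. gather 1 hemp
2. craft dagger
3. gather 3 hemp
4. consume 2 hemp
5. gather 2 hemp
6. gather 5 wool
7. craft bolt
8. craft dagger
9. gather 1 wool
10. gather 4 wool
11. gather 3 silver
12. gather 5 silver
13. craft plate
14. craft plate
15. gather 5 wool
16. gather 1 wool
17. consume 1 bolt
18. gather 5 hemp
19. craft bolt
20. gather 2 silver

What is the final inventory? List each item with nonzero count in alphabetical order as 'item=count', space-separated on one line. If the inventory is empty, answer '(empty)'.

After 1 (gather 1 hemp): hemp=1
After 2 (craft dagger): dagger=3
After 3 (gather 3 hemp): dagger=3 hemp=3
After 4 (consume 2 hemp): dagger=3 hemp=1
After 5 (gather 2 hemp): dagger=3 hemp=3
After 6 (gather 5 wool): dagger=3 hemp=3 wool=5
After 7 (craft bolt): bolt=1 dagger=3 hemp=1 wool=3
After 8 (craft dagger): bolt=1 dagger=6 wool=3
After 9 (gather 1 wool): bolt=1 dagger=6 wool=4
After 10 (gather 4 wool): bolt=1 dagger=6 wool=8
After 11 (gather 3 silver): bolt=1 dagger=6 silver=3 wool=8
After 12 (gather 5 silver): bolt=1 dagger=6 silver=8 wool=8
After 13 (craft plate): bolt=1 dagger=6 plate=3 silver=4 wool=8
After 14 (craft plate): bolt=1 dagger=6 plate=6 wool=8
After 15 (gather 5 wool): bolt=1 dagger=6 plate=6 wool=13
After 16 (gather 1 wool): bolt=1 dagger=6 plate=6 wool=14
After 17 (consume 1 bolt): dagger=6 plate=6 wool=14
After 18 (gather 5 hemp): dagger=6 hemp=5 plate=6 wool=14
After 19 (craft bolt): bolt=1 dagger=6 hemp=3 plate=6 wool=12
After 20 (gather 2 silver): bolt=1 dagger=6 hemp=3 plate=6 silver=2 wool=12

Answer: bolt=1 dagger=6 hemp=3 plate=6 silver=2 wool=12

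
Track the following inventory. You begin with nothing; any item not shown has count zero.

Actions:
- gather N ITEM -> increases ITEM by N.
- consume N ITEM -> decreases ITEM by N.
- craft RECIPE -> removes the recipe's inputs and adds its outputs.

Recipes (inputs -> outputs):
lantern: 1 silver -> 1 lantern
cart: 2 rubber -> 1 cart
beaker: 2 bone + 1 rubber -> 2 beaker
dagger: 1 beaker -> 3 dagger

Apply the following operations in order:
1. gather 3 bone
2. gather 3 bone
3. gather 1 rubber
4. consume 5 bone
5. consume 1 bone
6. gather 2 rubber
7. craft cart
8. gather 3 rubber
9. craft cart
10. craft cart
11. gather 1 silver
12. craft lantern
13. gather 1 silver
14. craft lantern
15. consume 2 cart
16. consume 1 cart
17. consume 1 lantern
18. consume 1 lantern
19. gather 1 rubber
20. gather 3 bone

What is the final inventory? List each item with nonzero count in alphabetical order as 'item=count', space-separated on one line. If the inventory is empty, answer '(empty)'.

Answer: bone=3 rubber=1

Derivation:
After 1 (gather 3 bone): bone=3
After 2 (gather 3 bone): bone=6
After 3 (gather 1 rubber): bone=6 rubber=1
After 4 (consume 5 bone): bone=1 rubber=1
After 5 (consume 1 bone): rubber=1
After 6 (gather 2 rubber): rubber=3
After 7 (craft cart): cart=1 rubber=1
After 8 (gather 3 rubber): cart=1 rubber=4
After 9 (craft cart): cart=2 rubber=2
After 10 (craft cart): cart=3
After 11 (gather 1 silver): cart=3 silver=1
After 12 (craft lantern): cart=3 lantern=1
After 13 (gather 1 silver): cart=3 lantern=1 silver=1
After 14 (craft lantern): cart=3 lantern=2
After 15 (consume 2 cart): cart=1 lantern=2
After 16 (consume 1 cart): lantern=2
After 17 (consume 1 lantern): lantern=1
After 18 (consume 1 lantern): (empty)
After 19 (gather 1 rubber): rubber=1
After 20 (gather 3 bone): bone=3 rubber=1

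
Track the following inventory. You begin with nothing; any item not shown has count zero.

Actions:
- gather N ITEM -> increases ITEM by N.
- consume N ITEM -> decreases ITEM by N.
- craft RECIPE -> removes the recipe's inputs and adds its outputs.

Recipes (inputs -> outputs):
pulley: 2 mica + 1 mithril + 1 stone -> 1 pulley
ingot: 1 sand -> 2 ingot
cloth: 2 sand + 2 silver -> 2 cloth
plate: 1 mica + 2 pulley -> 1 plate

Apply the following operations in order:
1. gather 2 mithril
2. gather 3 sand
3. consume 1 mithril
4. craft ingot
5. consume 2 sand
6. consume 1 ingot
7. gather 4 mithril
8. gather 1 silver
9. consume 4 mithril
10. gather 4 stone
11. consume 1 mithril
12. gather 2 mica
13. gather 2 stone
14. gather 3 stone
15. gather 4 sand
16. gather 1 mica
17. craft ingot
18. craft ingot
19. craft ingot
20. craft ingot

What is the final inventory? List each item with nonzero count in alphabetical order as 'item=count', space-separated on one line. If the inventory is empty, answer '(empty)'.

Answer: ingot=9 mica=3 silver=1 stone=9

Derivation:
After 1 (gather 2 mithril): mithril=2
After 2 (gather 3 sand): mithril=2 sand=3
After 3 (consume 1 mithril): mithril=1 sand=3
After 4 (craft ingot): ingot=2 mithril=1 sand=2
After 5 (consume 2 sand): ingot=2 mithril=1
After 6 (consume 1 ingot): ingot=1 mithril=1
After 7 (gather 4 mithril): ingot=1 mithril=5
After 8 (gather 1 silver): ingot=1 mithril=5 silver=1
After 9 (consume 4 mithril): ingot=1 mithril=1 silver=1
After 10 (gather 4 stone): ingot=1 mithril=1 silver=1 stone=4
After 11 (consume 1 mithril): ingot=1 silver=1 stone=4
After 12 (gather 2 mica): ingot=1 mica=2 silver=1 stone=4
After 13 (gather 2 stone): ingot=1 mica=2 silver=1 stone=6
After 14 (gather 3 stone): ingot=1 mica=2 silver=1 stone=9
After 15 (gather 4 sand): ingot=1 mica=2 sand=4 silver=1 stone=9
After 16 (gather 1 mica): ingot=1 mica=3 sand=4 silver=1 stone=9
After 17 (craft ingot): ingot=3 mica=3 sand=3 silver=1 stone=9
After 18 (craft ingot): ingot=5 mica=3 sand=2 silver=1 stone=9
After 19 (craft ingot): ingot=7 mica=3 sand=1 silver=1 stone=9
After 20 (craft ingot): ingot=9 mica=3 silver=1 stone=9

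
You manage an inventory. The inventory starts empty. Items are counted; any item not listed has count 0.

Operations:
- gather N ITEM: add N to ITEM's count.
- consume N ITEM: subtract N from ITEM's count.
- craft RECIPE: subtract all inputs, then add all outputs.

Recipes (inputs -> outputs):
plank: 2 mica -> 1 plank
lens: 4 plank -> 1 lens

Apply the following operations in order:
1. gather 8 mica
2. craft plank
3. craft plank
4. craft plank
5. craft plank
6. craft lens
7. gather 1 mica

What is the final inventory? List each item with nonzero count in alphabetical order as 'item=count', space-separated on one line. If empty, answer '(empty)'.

After 1 (gather 8 mica): mica=8
After 2 (craft plank): mica=6 plank=1
After 3 (craft plank): mica=4 plank=2
After 4 (craft plank): mica=2 plank=3
After 5 (craft plank): plank=4
After 6 (craft lens): lens=1
After 7 (gather 1 mica): lens=1 mica=1

Answer: lens=1 mica=1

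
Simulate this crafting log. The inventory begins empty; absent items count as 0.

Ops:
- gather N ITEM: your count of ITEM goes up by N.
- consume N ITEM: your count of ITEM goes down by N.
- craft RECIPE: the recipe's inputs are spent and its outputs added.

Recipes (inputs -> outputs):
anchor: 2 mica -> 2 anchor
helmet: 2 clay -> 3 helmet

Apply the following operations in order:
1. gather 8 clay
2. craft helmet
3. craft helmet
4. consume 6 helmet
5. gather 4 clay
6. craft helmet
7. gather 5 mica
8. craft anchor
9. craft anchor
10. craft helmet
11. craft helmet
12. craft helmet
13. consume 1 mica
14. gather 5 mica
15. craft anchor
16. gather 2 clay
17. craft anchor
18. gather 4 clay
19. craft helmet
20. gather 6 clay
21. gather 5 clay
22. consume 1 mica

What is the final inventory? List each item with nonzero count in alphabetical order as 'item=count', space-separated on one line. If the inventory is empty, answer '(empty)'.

Answer: anchor=8 clay=15 helmet=15

Derivation:
After 1 (gather 8 clay): clay=8
After 2 (craft helmet): clay=6 helmet=3
After 3 (craft helmet): clay=4 helmet=6
After 4 (consume 6 helmet): clay=4
After 5 (gather 4 clay): clay=8
After 6 (craft helmet): clay=6 helmet=3
After 7 (gather 5 mica): clay=6 helmet=3 mica=5
After 8 (craft anchor): anchor=2 clay=6 helmet=3 mica=3
After 9 (craft anchor): anchor=4 clay=6 helmet=3 mica=1
After 10 (craft helmet): anchor=4 clay=4 helmet=6 mica=1
After 11 (craft helmet): anchor=4 clay=2 helmet=9 mica=1
After 12 (craft helmet): anchor=4 helmet=12 mica=1
After 13 (consume 1 mica): anchor=4 helmet=12
After 14 (gather 5 mica): anchor=4 helmet=12 mica=5
After 15 (craft anchor): anchor=6 helmet=12 mica=3
After 16 (gather 2 clay): anchor=6 clay=2 helmet=12 mica=3
After 17 (craft anchor): anchor=8 clay=2 helmet=12 mica=1
After 18 (gather 4 clay): anchor=8 clay=6 helmet=12 mica=1
After 19 (craft helmet): anchor=8 clay=4 helmet=15 mica=1
After 20 (gather 6 clay): anchor=8 clay=10 helmet=15 mica=1
After 21 (gather 5 clay): anchor=8 clay=15 helmet=15 mica=1
After 22 (consume 1 mica): anchor=8 clay=15 helmet=15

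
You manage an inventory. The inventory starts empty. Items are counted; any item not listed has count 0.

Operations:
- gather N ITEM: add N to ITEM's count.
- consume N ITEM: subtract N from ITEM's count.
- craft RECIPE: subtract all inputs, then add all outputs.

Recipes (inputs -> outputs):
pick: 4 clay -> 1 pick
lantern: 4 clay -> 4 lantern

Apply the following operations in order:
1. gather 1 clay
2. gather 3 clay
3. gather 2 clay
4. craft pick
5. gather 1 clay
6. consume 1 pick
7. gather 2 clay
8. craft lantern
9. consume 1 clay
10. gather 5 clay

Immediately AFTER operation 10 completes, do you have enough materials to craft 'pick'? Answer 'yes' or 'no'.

Answer: yes

Derivation:
After 1 (gather 1 clay): clay=1
After 2 (gather 3 clay): clay=4
After 3 (gather 2 clay): clay=6
After 4 (craft pick): clay=2 pick=1
After 5 (gather 1 clay): clay=3 pick=1
After 6 (consume 1 pick): clay=3
After 7 (gather 2 clay): clay=5
After 8 (craft lantern): clay=1 lantern=4
After 9 (consume 1 clay): lantern=4
After 10 (gather 5 clay): clay=5 lantern=4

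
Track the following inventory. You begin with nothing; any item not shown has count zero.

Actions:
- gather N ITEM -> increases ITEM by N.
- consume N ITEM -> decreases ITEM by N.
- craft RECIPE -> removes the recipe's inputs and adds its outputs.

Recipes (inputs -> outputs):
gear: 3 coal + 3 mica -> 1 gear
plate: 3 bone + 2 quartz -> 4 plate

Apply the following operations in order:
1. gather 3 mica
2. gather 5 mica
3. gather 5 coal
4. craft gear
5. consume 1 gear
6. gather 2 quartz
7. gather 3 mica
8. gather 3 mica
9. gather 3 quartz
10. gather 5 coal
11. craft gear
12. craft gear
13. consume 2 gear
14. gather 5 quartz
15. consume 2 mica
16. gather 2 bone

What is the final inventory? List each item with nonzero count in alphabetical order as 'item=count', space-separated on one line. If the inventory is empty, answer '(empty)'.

After 1 (gather 3 mica): mica=3
After 2 (gather 5 mica): mica=8
After 3 (gather 5 coal): coal=5 mica=8
After 4 (craft gear): coal=2 gear=1 mica=5
After 5 (consume 1 gear): coal=2 mica=5
After 6 (gather 2 quartz): coal=2 mica=5 quartz=2
After 7 (gather 3 mica): coal=2 mica=8 quartz=2
After 8 (gather 3 mica): coal=2 mica=11 quartz=2
After 9 (gather 3 quartz): coal=2 mica=11 quartz=5
After 10 (gather 5 coal): coal=7 mica=11 quartz=5
After 11 (craft gear): coal=4 gear=1 mica=8 quartz=5
After 12 (craft gear): coal=1 gear=2 mica=5 quartz=5
After 13 (consume 2 gear): coal=1 mica=5 quartz=5
After 14 (gather 5 quartz): coal=1 mica=5 quartz=10
After 15 (consume 2 mica): coal=1 mica=3 quartz=10
After 16 (gather 2 bone): bone=2 coal=1 mica=3 quartz=10

Answer: bone=2 coal=1 mica=3 quartz=10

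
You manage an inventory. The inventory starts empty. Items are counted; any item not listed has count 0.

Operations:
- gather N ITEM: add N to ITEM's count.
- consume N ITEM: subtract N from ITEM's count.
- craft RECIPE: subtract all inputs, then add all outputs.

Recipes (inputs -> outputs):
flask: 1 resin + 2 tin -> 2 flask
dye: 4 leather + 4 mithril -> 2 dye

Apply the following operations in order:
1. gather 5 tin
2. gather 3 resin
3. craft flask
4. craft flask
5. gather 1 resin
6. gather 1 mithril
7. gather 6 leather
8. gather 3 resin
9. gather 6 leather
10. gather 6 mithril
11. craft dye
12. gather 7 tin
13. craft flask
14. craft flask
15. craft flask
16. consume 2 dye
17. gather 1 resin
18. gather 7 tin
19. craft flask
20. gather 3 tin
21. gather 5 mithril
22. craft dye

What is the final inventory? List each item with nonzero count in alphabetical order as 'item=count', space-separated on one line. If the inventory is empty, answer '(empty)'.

Answer: dye=2 flask=12 leather=4 mithril=4 resin=2 tin=10

Derivation:
After 1 (gather 5 tin): tin=5
After 2 (gather 3 resin): resin=3 tin=5
After 3 (craft flask): flask=2 resin=2 tin=3
After 4 (craft flask): flask=4 resin=1 tin=1
After 5 (gather 1 resin): flask=4 resin=2 tin=1
After 6 (gather 1 mithril): flask=4 mithril=1 resin=2 tin=1
After 7 (gather 6 leather): flask=4 leather=6 mithril=1 resin=2 tin=1
After 8 (gather 3 resin): flask=4 leather=6 mithril=1 resin=5 tin=1
After 9 (gather 6 leather): flask=4 leather=12 mithril=1 resin=5 tin=1
After 10 (gather 6 mithril): flask=4 leather=12 mithril=7 resin=5 tin=1
After 11 (craft dye): dye=2 flask=4 leather=8 mithril=3 resin=5 tin=1
After 12 (gather 7 tin): dye=2 flask=4 leather=8 mithril=3 resin=5 tin=8
After 13 (craft flask): dye=2 flask=6 leather=8 mithril=3 resin=4 tin=6
After 14 (craft flask): dye=2 flask=8 leather=8 mithril=3 resin=3 tin=4
After 15 (craft flask): dye=2 flask=10 leather=8 mithril=3 resin=2 tin=2
After 16 (consume 2 dye): flask=10 leather=8 mithril=3 resin=2 tin=2
After 17 (gather 1 resin): flask=10 leather=8 mithril=3 resin=3 tin=2
After 18 (gather 7 tin): flask=10 leather=8 mithril=3 resin=3 tin=9
After 19 (craft flask): flask=12 leather=8 mithril=3 resin=2 tin=7
After 20 (gather 3 tin): flask=12 leather=8 mithril=3 resin=2 tin=10
After 21 (gather 5 mithril): flask=12 leather=8 mithril=8 resin=2 tin=10
After 22 (craft dye): dye=2 flask=12 leather=4 mithril=4 resin=2 tin=10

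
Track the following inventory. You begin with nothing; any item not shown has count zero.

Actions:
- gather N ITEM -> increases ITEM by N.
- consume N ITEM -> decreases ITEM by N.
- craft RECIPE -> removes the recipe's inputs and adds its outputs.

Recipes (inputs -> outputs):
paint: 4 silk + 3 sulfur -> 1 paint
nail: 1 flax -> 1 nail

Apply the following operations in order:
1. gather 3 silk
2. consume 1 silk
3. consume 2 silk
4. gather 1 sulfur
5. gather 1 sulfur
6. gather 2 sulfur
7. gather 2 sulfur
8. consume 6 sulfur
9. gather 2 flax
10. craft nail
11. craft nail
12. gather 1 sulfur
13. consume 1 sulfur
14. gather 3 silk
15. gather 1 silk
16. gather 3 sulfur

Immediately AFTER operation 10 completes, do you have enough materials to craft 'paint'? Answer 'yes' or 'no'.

Answer: no

Derivation:
After 1 (gather 3 silk): silk=3
After 2 (consume 1 silk): silk=2
After 3 (consume 2 silk): (empty)
After 4 (gather 1 sulfur): sulfur=1
After 5 (gather 1 sulfur): sulfur=2
After 6 (gather 2 sulfur): sulfur=4
After 7 (gather 2 sulfur): sulfur=6
After 8 (consume 6 sulfur): (empty)
After 9 (gather 2 flax): flax=2
After 10 (craft nail): flax=1 nail=1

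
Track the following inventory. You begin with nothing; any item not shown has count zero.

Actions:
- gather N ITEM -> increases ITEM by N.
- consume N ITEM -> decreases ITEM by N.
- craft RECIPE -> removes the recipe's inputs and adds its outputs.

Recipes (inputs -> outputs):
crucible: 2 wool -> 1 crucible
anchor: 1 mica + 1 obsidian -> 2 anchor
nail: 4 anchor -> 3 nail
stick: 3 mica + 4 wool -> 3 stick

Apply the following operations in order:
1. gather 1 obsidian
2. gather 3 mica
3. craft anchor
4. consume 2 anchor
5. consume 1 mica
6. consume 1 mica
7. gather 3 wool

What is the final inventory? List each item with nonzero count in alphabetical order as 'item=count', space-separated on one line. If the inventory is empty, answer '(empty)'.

After 1 (gather 1 obsidian): obsidian=1
After 2 (gather 3 mica): mica=3 obsidian=1
After 3 (craft anchor): anchor=2 mica=2
After 4 (consume 2 anchor): mica=2
After 5 (consume 1 mica): mica=1
After 6 (consume 1 mica): (empty)
After 7 (gather 3 wool): wool=3

Answer: wool=3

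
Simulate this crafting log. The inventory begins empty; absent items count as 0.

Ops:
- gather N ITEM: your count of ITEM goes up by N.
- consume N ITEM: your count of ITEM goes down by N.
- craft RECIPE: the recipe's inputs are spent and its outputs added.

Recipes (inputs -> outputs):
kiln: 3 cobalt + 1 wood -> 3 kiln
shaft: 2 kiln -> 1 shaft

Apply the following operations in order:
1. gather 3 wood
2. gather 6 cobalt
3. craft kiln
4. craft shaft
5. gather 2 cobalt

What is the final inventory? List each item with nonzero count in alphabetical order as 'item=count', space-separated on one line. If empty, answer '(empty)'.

Answer: cobalt=5 kiln=1 shaft=1 wood=2

Derivation:
After 1 (gather 3 wood): wood=3
After 2 (gather 6 cobalt): cobalt=6 wood=3
After 3 (craft kiln): cobalt=3 kiln=3 wood=2
After 4 (craft shaft): cobalt=3 kiln=1 shaft=1 wood=2
After 5 (gather 2 cobalt): cobalt=5 kiln=1 shaft=1 wood=2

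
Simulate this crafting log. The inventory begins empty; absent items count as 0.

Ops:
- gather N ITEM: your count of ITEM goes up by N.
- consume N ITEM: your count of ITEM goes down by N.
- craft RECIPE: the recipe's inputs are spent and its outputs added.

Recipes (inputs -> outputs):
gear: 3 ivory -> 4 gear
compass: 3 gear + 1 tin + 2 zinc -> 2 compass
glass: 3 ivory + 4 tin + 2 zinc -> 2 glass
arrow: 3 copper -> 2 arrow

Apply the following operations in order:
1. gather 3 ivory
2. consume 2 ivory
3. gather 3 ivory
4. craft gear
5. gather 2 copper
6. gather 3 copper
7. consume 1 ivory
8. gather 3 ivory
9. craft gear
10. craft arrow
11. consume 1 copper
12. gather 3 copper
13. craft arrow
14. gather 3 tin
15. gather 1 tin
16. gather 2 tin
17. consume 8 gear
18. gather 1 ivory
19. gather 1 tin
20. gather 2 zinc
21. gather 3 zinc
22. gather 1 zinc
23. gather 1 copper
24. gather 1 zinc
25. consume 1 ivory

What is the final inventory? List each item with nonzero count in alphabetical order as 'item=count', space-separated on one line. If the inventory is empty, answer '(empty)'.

Answer: arrow=4 copper=2 tin=7 zinc=7

Derivation:
After 1 (gather 3 ivory): ivory=3
After 2 (consume 2 ivory): ivory=1
After 3 (gather 3 ivory): ivory=4
After 4 (craft gear): gear=4 ivory=1
After 5 (gather 2 copper): copper=2 gear=4 ivory=1
After 6 (gather 3 copper): copper=5 gear=4 ivory=1
After 7 (consume 1 ivory): copper=5 gear=4
After 8 (gather 3 ivory): copper=5 gear=4 ivory=3
After 9 (craft gear): copper=5 gear=8
After 10 (craft arrow): arrow=2 copper=2 gear=8
After 11 (consume 1 copper): arrow=2 copper=1 gear=8
After 12 (gather 3 copper): arrow=2 copper=4 gear=8
After 13 (craft arrow): arrow=4 copper=1 gear=8
After 14 (gather 3 tin): arrow=4 copper=1 gear=8 tin=3
After 15 (gather 1 tin): arrow=4 copper=1 gear=8 tin=4
After 16 (gather 2 tin): arrow=4 copper=1 gear=8 tin=6
After 17 (consume 8 gear): arrow=4 copper=1 tin=6
After 18 (gather 1 ivory): arrow=4 copper=1 ivory=1 tin=6
After 19 (gather 1 tin): arrow=4 copper=1 ivory=1 tin=7
After 20 (gather 2 zinc): arrow=4 copper=1 ivory=1 tin=7 zinc=2
After 21 (gather 3 zinc): arrow=4 copper=1 ivory=1 tin=7 zinc=5
After 22 (gather 1 zinc): arrow=4 copper=1 ivory=1 tin=7 zinc=6
After 23 (gather 1 copper): arrow=4 copper=2 ivory=1 tin=7 zinc=6
After 24 (gather 1 zinc): arrow=4 copper=2 ivory=1 tin=7 zinc=7
After 25 (consume 1 ivory): arrow=4 copper=2 tin=7 zinc=7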